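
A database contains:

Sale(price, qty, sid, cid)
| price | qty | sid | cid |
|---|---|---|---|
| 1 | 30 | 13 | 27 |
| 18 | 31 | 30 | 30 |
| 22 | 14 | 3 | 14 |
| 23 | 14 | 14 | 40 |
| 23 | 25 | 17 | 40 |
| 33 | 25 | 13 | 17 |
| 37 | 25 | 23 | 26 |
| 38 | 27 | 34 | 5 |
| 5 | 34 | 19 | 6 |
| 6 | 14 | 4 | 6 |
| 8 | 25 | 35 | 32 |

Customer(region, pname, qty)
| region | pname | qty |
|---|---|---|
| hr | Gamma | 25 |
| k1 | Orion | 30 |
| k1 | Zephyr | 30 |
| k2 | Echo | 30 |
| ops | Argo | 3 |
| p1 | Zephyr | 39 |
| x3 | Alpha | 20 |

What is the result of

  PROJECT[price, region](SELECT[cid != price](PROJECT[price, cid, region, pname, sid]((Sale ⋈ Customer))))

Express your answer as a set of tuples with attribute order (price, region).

{(1, k1), (1, k2), (23, hr), (33, hr), (37, hr), (8, hr)}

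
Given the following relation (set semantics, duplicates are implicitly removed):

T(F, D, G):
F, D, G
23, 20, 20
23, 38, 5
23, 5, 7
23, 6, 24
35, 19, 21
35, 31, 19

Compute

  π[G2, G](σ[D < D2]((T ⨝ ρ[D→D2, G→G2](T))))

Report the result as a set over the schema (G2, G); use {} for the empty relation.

{(19, 21), (20, 24), (20, 7), (24, 7), (5, 20), (5, 24), (5, 7)}

ρ[D→D2, G→G2]: schema becomes (F, D2, G2); tuples unchanged.
T ⋈ ρ[D→D2, G→G2](T) (natural join on F): {(23, 20, 20, 20, 20), (23, 20, 20, 38, 5), (23, 20, 20, 5, 7), (23, 20, 20, 6, 24), (23, 38, 5, 20, 20), (23, 38, 5, 38, 5), (23, 38, 5, 5, 7), (23, 38, 5, 6, 24), (23, 5, 7, 20, 20), (23, 5, 7, 38, 5), (23, 5, 7, 5, 7), (23, 5, 7, 6, 24), (23, 6, 24, 20, 20), (23, 6, 24, 38, 5), (23, 6, 24, 5, 7), (23, 6, 24, 6, 24), (35, 19, 21, 19, 21), (35, 19, 21, 31, 19), (35, 31, 19, 19, 21), (35, 31, 19, 31, 19)}
Apply σ_{D < D2}; surviving tuples: {(23, 20, 20, 38, 5), (23, 5, 7, 20, 20), (23, 5, 7, 38, 5), (23, 5, 7, 6, 24), (23, 6, 24, 20, 20), (23, 6, 24, 38, 5), (35, 19, 21, 31, 19)}
π_{G2, G} gives {(19, 21), (20, 24), (20, 7), (24, 7), (5, 20), (5, 24), (5, 7)}.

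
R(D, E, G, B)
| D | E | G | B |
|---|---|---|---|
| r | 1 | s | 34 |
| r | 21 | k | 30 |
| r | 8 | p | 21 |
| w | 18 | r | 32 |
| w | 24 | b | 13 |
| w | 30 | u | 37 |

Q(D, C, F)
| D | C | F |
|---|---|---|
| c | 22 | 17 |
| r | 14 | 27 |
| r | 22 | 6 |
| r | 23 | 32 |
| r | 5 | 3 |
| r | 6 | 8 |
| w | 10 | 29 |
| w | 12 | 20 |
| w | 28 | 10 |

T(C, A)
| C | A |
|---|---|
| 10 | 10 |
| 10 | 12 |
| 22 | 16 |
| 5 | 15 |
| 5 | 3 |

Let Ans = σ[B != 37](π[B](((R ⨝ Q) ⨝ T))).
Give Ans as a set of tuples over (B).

R ⋈ Q (natural join on D): {(r, 1, s, 34, 14, 27), (r, 1, s, 34, 22, 6), (r, 1, s, 34, 23, 32), (r, 1, s, 34, 5, 3), (r, 1, s, 34, 6, 8), (r, 21, k, 30, 14, 27), (r, 21, k, 30, 22, 6), (r, 21, k, 30, 23, 32), (r, 21, k, 30, 5, 3), (r, 21, k, 30, 6, 8), (r, 8, p, 21, 14, 27), (r, 8, p, 21, 22, 6), (r, 8, p, 21, 23, 32), (r, 8, p, 21, 5, 3), (r, 8, p, 21, 6, 8), (w, 18, r, 32, 10, 29), (w, 18, r, 32, 12, 20), (w, 18, r, 32, 28, 10), (w, 24, b, 13, 10, 29), (w, 24, b, 13, 12, 20), (w, 24, b, 13, 28, 10), (w, 30, u, 37, 10, 29), (w, 30, u, 37, 12, 20), (w, 30, u, 37, 28, 10)}
(R ⨝ Q) ⋈ T (natural join on C): {(r, 1, s, 34, 22, 6, 16), (r, 1, s, 34, 5, 3, 15), (r, 1, s, 34, 5, 3, 3), (r, 21, k, 30, 22, 6, 16), (r, 21, k, 30, 5, 3, 15), (r, 21, k, 30, 5, 3, 3), (r, 8, p, 21, 22, 6, 16), (r, 8, p, 21, 5, 3, 15), (r, 8, p, 21, 5, 3, 3), (w, 18, r, 32, 10, 29, 10), (w, 18, r, 32, 10, 29, 12), (w, 24, b, 13, 10, 29, 10), (w, 24, b, 13, 10, 29, 12), (w, 30, u, 37, 10, 29, 10), (w, 30, u, 37, 10, 29, 12)}
Projecting to B (9 duplicate(s) eliminated): {13, 21, 30, 32, 34, 37}
σ[B != 37]: keep tuples satisfying B != 37 → {13, 21, 30, 32, 34}

{13, 21, 30, 32, 34}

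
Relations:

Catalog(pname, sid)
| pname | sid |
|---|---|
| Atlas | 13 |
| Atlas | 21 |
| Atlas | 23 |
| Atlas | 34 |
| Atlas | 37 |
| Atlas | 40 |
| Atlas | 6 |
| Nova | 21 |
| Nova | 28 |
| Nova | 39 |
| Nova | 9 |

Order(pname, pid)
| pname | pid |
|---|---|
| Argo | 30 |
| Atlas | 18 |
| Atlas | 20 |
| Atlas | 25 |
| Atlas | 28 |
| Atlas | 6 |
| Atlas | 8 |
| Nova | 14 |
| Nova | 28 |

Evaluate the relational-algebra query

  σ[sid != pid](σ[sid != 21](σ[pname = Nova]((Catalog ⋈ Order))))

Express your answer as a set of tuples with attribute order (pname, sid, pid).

Catalog ⋈ Order (natural join on pname): {(Atlas, 13, 18), (Atlas, 13, 20), (Atlas, 13, 25), (Atlas, 13, 28), (Atlas, 13, 6), (Atlas, 13, 8), (Atlas, 21, 18), (Atlas, 21, 20), (Atlas, 21, 25), (Atlas, 21, 28), (Atlas, 21, 6), (Atlas, 21, 8), (Atlas, 23, 18), (Atlas, 23, 20), (Atlas, 23, 25), (Atlas, 23, 28), (Atlas, 23, 6), (Atlas, 23, 8), (Atlas, 34, 18), (Atlas, 34, 20), (Atlas, 34, 25), (Atlas, 34, 28), (Atlas, 34, 6), (Atlas, 34, 8), (Atlas, 37, 18), (Atlas, 37, 20), (Atlas, 37, 25), (Atlas, 37, 28), (Atlas, 37, 6), (Atlas, 37, 8), (Atlas, 40, 18), (Atlas, 40, 20), (Atlas, 40, 25), (Atlas, 40, 28), (Atlas, 40, 6), (Atlas, 40, 8), (Atlas, 6, 18), (Atlas, 6, 20), (Atlas, 6, 25), (Atlas, 6, 28), (Atlas, 6, 6), (Atlas, 6, 8), (Nova, 21, 14), (Nova, 21, 28), (Nova, 28, 14), (Nova, 28, 28), (Nova, 39, 14), (Nova, 39, 28), (Nova, 9, 14), (Nova, 9, 28)}
Apply σ_{pname = Nova}; surviving tuples: {(Nova, 21, 14), (Nova, 21, 28), (Nova, 28, 14), (Nova, 28, 28), (Nova, 39, 14), (Nova, 39, 28), (Nova, 9, 14), (Nova, 9, 28)}
Apply σ_{sid != 21}; surviving tuples: {(Nova, 28, 14), (Nova, 28, 28), (Nova, 39, 14), (Nova, 39, 28), (Nova, 9, 14), (Nova, 9, 28)}
Apply σ_{sid != pid}; surviving tuples: {(Nova, 28, 14), (Nova, 39, 14), (Nova, 39, 28), (Nova, 9, 14), (Nova, 9, 28)}

{(Nova, 28, 14), (Nova, 39, 14), (Nova, 39, 28), (Nova, 9, 14), (Nova, 9, 28)}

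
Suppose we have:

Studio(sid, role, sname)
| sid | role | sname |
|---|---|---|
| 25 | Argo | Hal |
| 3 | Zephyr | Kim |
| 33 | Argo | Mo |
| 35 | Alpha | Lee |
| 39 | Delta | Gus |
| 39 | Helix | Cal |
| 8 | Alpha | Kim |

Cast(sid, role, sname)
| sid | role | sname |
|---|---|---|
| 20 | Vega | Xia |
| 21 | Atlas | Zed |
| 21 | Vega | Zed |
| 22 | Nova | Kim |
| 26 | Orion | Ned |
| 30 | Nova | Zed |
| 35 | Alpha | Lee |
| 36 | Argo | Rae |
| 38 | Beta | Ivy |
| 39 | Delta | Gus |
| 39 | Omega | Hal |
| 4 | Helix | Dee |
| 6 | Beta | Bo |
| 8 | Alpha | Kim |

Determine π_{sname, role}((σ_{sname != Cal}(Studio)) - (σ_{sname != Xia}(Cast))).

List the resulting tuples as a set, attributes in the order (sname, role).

{(Hal, Argo), (Kim, Zephyr), (Mo, Argo)}

Selection sname != Cal: {(25, Argo, Hal), (3, Zephyr, Kim), (33, Argo, Mo), (35, Alpha, Lee), (39, Delta, Gus), (8, Alpha, Kim)}
Selection sname != Xia: {(21, Atlas, Zed), (21, Vega, Zed), (22, Nova, Kim), (26, Orion, Ned), (30, Nova, Zed), (35, Alpha, Lee), (36, Argo, Rae), (38, Beta, Ivy), (39, Delta, Gus), (39, Omega, Hal), (4, Helix, Dee), (6, Beta, Bo), (8, Alpha, Kim)}
Set difference of the two operands is {(25, Argo, Hal), (3, Zephyr, Kim), (33, Argo, Mo)}.
π_{sname, role} gives {(Hal, Argo), (Kim, Zephyr), (Mo, Argo)}.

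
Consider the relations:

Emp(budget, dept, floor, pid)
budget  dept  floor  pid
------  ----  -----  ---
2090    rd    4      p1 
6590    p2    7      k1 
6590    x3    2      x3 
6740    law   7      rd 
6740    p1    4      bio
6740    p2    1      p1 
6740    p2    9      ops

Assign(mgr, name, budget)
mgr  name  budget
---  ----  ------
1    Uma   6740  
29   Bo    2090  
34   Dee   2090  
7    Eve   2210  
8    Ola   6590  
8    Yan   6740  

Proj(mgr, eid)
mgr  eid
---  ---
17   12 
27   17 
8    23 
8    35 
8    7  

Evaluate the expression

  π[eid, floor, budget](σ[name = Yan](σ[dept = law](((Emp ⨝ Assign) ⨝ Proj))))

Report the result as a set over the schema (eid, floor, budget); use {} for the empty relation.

{(23, 7, 6740), (35, 7, 6740), (7, 7, 6740)}

Joining Emp and Assign on budget yields {(2090, rd, 4, p1, 29, Bo), (2090, rd, 4, p1, 34, Dee), (6590, p2, 7, k1, 8, Ola), (6590, x3, 2, x3, 8, Ola), (6740, law, 7, rd, 1, Uma), (6740, law, 7, rd, 8, Yan), (6740, p1, 4, bio, 1, Uma), (6740, p1, 4, bio, 8, Yan), (6740, p2, 1, p1, 1, Uma), (6740, p2, 1, p1, 8, Yan), (6740, p2, 9, ops, 1, Uma), (6740, p2, 9, ops, 8, Yan)}.
Joining (Emp ⨝ Assign) and Proj on mgr yields {(6590, p2, 7, k1, 8, Ola, 23), (6590, p2, 7, k1, 8, Ola, 35), (6590, p2, 7, k1, 8, Ola, 7), (6590, x3, 2, x3, 8, Ola, 23), (6590, x3, 2, x3, 8, Ola, 35), (6590, x3, 2, x3, 8, Ola, 7), (6740, law, 7, rd, 8, Yan, 23), (6740, law, 7, rd, 8, Yan, 35), (6740, law, 7, rd, 8, Yan, 7), (6740, p1, 4, bio, 8, Yan, 23), (6740, p1, 4, bio, 8, Yan, 35), (6740, p1, 4, bio, 8, Yan, 7), (6740, p2, 1, p1, 8, Yan, 23), (6740, p2, 1, p1, 8, Yan, 35), (6740, p2, 1, p1, 8, Yan, 7), (6740, p2, 9, ops, 8, Yan, 23), (6740, p2, 9, ops, 8, Yan, 35), (6740, p2, 9, ops, 8, Yan, 7)}.
Filtering on dept = law leaves {(6740, law, 7, rd, 8, Yan, 23), (6740, law, 7, rd, 8, Yan, 35), (6740, law, 7, rd, 8, Yan, 7)}.
Filtering on name = Yan leaves {(6740, law, 7, rd, 8, Yan, 23), (6740, law, 7, rd, 8, Yan, 35), (6740, law, 7, rd, 8, Yan, 7)}.
π[eid, floor, budget]: project onto (eid, floor, budget) → {(23, 7, 6740), (35, 7, 6740), (7, 7, 6740)}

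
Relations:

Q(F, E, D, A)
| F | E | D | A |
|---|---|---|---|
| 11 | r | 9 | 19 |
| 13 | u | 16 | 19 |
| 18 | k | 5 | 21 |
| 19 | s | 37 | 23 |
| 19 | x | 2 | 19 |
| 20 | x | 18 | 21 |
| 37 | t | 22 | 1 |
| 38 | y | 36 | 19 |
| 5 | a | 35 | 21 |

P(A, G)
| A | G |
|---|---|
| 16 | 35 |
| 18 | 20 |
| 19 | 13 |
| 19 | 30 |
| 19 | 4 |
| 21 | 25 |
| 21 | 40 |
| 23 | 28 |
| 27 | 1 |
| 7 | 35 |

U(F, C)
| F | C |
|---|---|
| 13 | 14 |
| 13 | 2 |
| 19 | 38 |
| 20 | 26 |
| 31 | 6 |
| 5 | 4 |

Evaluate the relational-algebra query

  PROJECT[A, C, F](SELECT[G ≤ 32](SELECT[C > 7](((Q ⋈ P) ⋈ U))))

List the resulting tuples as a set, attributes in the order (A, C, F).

{(19, 14, 13), (19, 38, 19), (21, 26, 20), (23, 38, 19)}

Joining Q and P on A yields {(11, r, 9, 19, 13), (11, r, 9, 19, 30), (11, r, 9, 19, 4), (13, u, 16, 19, 13), (13, u, 16, 19, 30), (13, u, 16, 19, 4), (18, k, 5, 21, 25), (18, k, 5, 21, 40), (19, s, 37, 23, 28), (19, x, 2, 19, 13), (19, x, 2, 19, 30), (19, x, 2, 19, 4), (20, x, 18, 21, 25), (20, x, 18, 21, 40), (38, y, 36, 19, 13), (38, y, 36, 19, 30), (38, y, 36, 19, 4), (5, a, 35, 21, 25), (5, a, 35, 21, 40)}.
Joining (Q ⋈ P) and U on F yields {(13, u, 16, 19, 13, 14), (13, u, 16, 19, 13, 2), (13, u, 16, 19, 30, 14), (13, u, 16, 19, 30, 2), (13, u, 16, 19, 4, 14), (13, u, 16, 19, 4, 2), (19, s, 37, 23, 28, 38), (19, x, 2, 19, 13, 38), (19, x, 2, 19, 30, 38), (19, x, 2, 19, 4, 38), (20, x, 18, 21, 25, 26), (20, x, 18, 21, 40, 26), (5, a, 35, 21, 25, 4), (5, a, 35, 21, 40, 4)}.
Filtering on C > 7 leaves {(13, u, 16, 19, 13, 14), (13, u, 16, 19, 30, 14), (13, u, 16, 19, 4, 14), (19, s, 37, 23, 28, 38), (19, x, 2, 19, 13, 38), (19, x, 2, 19, 30, 38), (19, x, 2, 19, 4, 38), (20, x, 18, 21, 25, 26), (20, x, 18, 21, 40, 26)}.
Filtering on G ≤ 32 leaves {(13, u, 16, 19, 13, 14), (13, u, 16, 19, 30, 14), (13, u, 16, 19, 4, 14), (19, s, 37, 23, 28, 38), (19, x, 2, 19, 13, 38), (19, x, 2, 19, 30, 38), (19, x, 2, 19, 4, 38), (20, x, 18, 21, 25, 26)}.
Projecting to A, C, F (4 duplicate(s) eliminated): {(19, 14, 13), (19, 38, 19), (21, 26, 20), (23, 38, 19)}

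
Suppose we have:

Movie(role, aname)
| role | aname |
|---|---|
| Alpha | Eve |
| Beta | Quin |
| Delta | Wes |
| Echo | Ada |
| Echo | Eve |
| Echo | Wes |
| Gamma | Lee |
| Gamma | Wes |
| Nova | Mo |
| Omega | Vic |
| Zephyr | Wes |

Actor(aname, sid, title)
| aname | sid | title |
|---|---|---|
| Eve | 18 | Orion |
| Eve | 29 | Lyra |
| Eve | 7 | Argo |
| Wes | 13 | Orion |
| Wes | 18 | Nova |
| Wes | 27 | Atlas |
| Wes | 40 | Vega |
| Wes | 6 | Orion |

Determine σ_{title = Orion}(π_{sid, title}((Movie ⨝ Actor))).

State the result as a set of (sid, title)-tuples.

{(13, Orion), (18, Orion), (6, Orion)}

Movie ⋈ Actor (natural join on aname): {(Alpha, Eve, 18, Orion), (Alpha, Eve, 29, Lyra), (Alpha, Eve, 7, Argo), (Delta, Wes, 13, Orion), (Delta, Wes, 18, Nova), (Delta, Wes, 27, Atlas), (Delta, Wes, 40, Vega), (Delta, Wes, 6, Orion), (Echo, Eve, 18, Orion), (Echo, Eve, 29, Lyra), (Echo, Eve, 7, Argo), (Echo, Wes, 13, Orion), (Echo, Wes, 18, Nova), (Echo, Wes, 27, Atlas), (Echo, Wes, 40, Vega), (Echo, Wes, 6, Orion), (Gamma, Wes, 13, Orion), (Gamma, Wes, 18, Nova), (Gamma, Wes, 27, Atlas), (Gamma, Wes, 40, Vega), (Gamma, Wes, 6, Orion), (Zephyr, Wes, 13, Orion), (Zephyr, Wes, 18, Nova), (Zephyr, Wes, 27, Atlas), (Zephyr, Wes, 40, Vega), (Zephyr, Wes, 6, Orion)}
π[sid, title]: project onto (sid, title) (18 duplicate(s) eliminated) → {(13, Orion), (18, Nova), (18, Orion), (27, Atlas), (29, Lyra), (40, Vega), (6, Orion), (7, Argo)}
Filtering on title = Orion leaves {(13, Orion), (18, Orion), (6, Orion)}.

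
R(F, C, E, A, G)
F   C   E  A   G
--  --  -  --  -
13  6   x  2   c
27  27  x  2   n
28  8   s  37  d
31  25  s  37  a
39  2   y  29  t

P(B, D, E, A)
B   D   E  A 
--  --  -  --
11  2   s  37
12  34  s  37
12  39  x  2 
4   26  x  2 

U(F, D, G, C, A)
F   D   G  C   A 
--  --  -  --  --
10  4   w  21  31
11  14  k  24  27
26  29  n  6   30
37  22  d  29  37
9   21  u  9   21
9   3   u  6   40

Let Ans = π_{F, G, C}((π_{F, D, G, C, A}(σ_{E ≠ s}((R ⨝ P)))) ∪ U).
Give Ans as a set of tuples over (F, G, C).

{(10, w, 21), (11, k, 24), (13, c, 6), (26, n, 6), (27, n, 27), (37, d, 29), (9, u, 6), (9, u, 9)}

R ⋈ P (natural join on E, A): {(13, 6, x, 2, c, 12, 39), (13, 6, x, 2, c, 4, 26), (27, 27, x, 2, n, 12, 39), (27, 27, x, 2, n, 4, 26), (28, 8, s, 37, d, 11, 2), (28, 8, s, 37, d, 12, 34), (31, 25, s, 37, a, 11, 2), (31, 25, s, 37, a, 12, 34)}
Apply σ_{E ≠ s}; surviving tuples: {(13, 6, x, 2, c, 12, 39), (13, 6, x, 2, c, 4, 26), (27, 27, x, 2, n, 12, 39), (27, 27, x, 2, n, 4, 26)}
π_{F, D, G, C, A} gives {(13, 26, c, 6, 2), (13, 39, c, 6, 2), (27, 26, n, 27, 2), (27, 39, n, 27, 2)}.
Set union of the two operands is {(10, 4, w, 21, 31), (11, 14, k, 24, 27), (13, 26, c, 6, 2), (13, 39, c, 6, 2), (26, 29, n, 6, 30), (27, 26, n, 27, 2), (27, 39, n, 27, 2), (37, 22, d, 29, 37), (9, 21, u, 9, 21), (9, 3, u, 6, 40)}.
π_{F, G, C} gives {(10, w, 21), (11, k, 24), (13, c, 6), (26, n, 6), (27, n, 27), (37, d, 29), (9, u, 6), (9, u, 9)} (2 duplicate(s) eliminated).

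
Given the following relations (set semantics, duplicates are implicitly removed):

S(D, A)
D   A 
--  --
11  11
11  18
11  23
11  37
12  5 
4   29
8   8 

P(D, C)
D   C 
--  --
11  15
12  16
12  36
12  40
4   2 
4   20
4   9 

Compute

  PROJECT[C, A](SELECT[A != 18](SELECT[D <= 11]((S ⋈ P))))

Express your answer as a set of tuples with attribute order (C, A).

{(15, 11), (15, 23), (15, 37), (2, 29), (20, 29), (9, 29)}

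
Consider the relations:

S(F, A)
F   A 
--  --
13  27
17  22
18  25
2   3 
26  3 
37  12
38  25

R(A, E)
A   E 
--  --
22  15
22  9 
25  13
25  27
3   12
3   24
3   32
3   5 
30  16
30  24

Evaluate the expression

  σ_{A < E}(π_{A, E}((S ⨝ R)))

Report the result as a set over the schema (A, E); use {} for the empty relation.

{(25, 27), (3, 12), (3, 24), (3, 32), (3, 5)}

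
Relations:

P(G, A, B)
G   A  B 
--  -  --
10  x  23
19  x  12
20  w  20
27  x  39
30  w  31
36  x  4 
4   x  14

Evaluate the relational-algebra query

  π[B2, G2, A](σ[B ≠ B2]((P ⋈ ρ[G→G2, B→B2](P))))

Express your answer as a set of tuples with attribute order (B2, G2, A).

{(12, 19, x), (14, 4, x), (20, 20, w), (23, 10, x), (31, 30, w), (39, 27, x), (4, 36, x)}

ρ[G→G2, B→B2]: schema becomes (G2, A, B2); tuples unchanged.
Joining P and ρ[G→G2, B→B2](P) on A yields {(10, x, 23, 10, 23), (10, x, 23, 19, 12), (10, x, 23, 27, 39), (10, x, 23, 36, 4), (10, x, 23, 4, 14), (19, x, 12, 10, 23), (19, x, 12, 19, 12), (19, x, 12, 27, 39), (19, x, 12, 36, 4), (19, x, 12, 4, 14), (20, w, 20, 20, 20), (20, w, 20, 30, 31), (27, x, 39, 10, 23), (27, x, 39, 19, 12), (27, x, 39, 27, 39), (27, x, 39, 36, 4), (27, x, 39, 4, 14), (30, w, 31, 20, 20), (30, w, 31, 30, 31), (36, x, 4, 10, 23), (36, x, 4, 19, 12), (36, x, 4, 27, 39), (36, x, 4, 36, 4), (36, x, 4, 4, 14), (4, x, 14, 10, 23), (4, x, 14, 19, 12), (4, x, 14, 27, 39), (4, x, 14, 36, 4), (4, x, 14, 4, 14)}.
Filtering on B ≠ B2 leaves {(10, x, 23, 19, 12), (10, x, 23, 27, 39), (10, x, 23, 36, 4), (10, x, 23, 4, 14), (19, x, 12, 10, 23), (19, x, 12, 27, 39), (19, x, 12, 36, 4), (19, x, 12, 4, 14), (20, w, 20, 30, 31), (27, x, 39, 10, 23), (27, x, 39, 19, 12), (27, x, 39, 36, 4), (27, x, 39, 4, 14), (30, w, 31, 20, 20), (36, x, 4, 10, 23), (36, x, 4, 19, 12), (36, x, 4, 27, 39), (36, x, 4, 4, 14), (4, x, 14, 10, 23), (4, x, 14, 19, 12), (4, x, 14, 27, 39), (4, x, 14, 36, 4)}.
Keep only column(s) B2, G2, A (15 duplicate(s) eliminated): {(12, 19, x), (14, 4, x), (20, 20, w), (23, 10, x), (31, 30, w), (39, 27, x), (4, 36, x)}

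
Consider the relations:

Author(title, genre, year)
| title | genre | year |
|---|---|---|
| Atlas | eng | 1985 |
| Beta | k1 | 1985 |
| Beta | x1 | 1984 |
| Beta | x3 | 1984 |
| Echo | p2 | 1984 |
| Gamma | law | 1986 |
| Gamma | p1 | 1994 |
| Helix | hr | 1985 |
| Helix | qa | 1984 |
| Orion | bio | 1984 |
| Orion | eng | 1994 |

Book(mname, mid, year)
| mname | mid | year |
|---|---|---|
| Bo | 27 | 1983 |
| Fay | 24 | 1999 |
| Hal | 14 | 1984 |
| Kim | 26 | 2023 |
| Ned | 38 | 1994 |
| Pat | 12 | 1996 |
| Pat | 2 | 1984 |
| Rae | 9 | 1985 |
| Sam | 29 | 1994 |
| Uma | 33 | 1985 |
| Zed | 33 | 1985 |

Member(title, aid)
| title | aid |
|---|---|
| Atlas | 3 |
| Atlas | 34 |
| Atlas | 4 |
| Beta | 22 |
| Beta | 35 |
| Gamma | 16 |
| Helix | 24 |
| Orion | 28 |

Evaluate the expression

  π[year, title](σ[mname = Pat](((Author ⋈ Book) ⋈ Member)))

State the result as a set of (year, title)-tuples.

{(1984, Beta), (1984, Helix), (1984, Orion)}

Author ⋈ Book (natural join on year): {(Atlas, eng, 1985, Rae, 9), (Atlas, eng, 1985, Uma, 33), (Atlas, eng, 1985, Zed, 33), (Beta, k1, 1985, Rae, 9), (Beta, k1, 1985, Uma, 33), (Beta, k1, 1985, Zed, 33), (Beta, x1, 1984, Hal, 14), (Beta, x1, 1984, Pat, 2), (Beta, x3, 1984, Hal, 14), (Beta, x3, 1984, Pat, 2), (Echo, p2, 1984, Hal, 14), (Echo, p2, 1984, Pat, 2), (Gamma, p1, 1994, Ned, 38), (Gamma, p1, 1994, Sam, 29), (Helix, hr, 1985, Rae, 9), (Helix, hr, 1985, Uma, 33), (Helix, hr, 1985, Zed, 33), (Helix, qa, 1984, Hal, 14), (Helix, qa, 1984, Pat, 2), (Orion, bio, 1984, Hal, 14), (Orion, bio, 1984, Pat, 2), (Orion, eng, 1994, Ned, 38), (Orion, eng, 1994, Sam, 29)}
(Author ⋈ Book) ⋈ Member (natural join on title): {(Atlas, eng, 1985, Rae, 9, 3), (Atlas, eng, 1985, Rae, 9, 34), (Atlas, eng, 1985, Rae, 9, 4), (Atlas, eng, 1985, Uma, 33, 3), (Atlas, eng, 1985, Uma, 33, 34), (Atlas, eng, 1985, Uma, 33, 4), (Atlas, eng, 1985, Zed, 33, 3), (Atlas, eng, 1985, Zed, 33, 34), (Atlas, eng, 1985, Zed, 33, 4), (Beta, k1, 1985, Rae, 9, 22), (Beta, k1, 1985, Rae, 9, 35), (Beta, k1, 1985, Uma, 33, 22), (Beta, k1, 1985, Uma, 33, 35), (Beta, k1, 1985, Zed, 33, 22), (Beta, k1, 1985, Zed, 33, 35), (Beta, x1, 1984, Hal, 14, 22), (Beta, x1, 1984, Hal, 14, 35), (Beta, x1, 1984, Pat, 2, 22), (Beta, x1, 1984, Pat, 2, 35), (Beta, x3, 1984, Hal, 14, 22), (Beta, x3, 1984, Hal, 14, 35), (Beta, x3, 1984, Pat, 2, 22), (Beta, x3, 1984, Pat, 2, 35), (Gamma, p1, 1994, Ned, 38, 16), (Gamma, p1, 1994, Sam, 29, 16), (Helix, hr, 1985, Rae, 9, 24), (Helix, hr, 1985, Uma, 33, 24), (Helix, hr, 1985, Zed, 33, 24), (Helix, qa, 1984, Hal, 14, 24), (Helix, qa, 1984, Pat, 2, 24), (Orion, bio, 1984, Hal, 14, 28), (Orion, bio, 1984, Pat, 2, 28), (Orion, eng, 1994, Ned, 38, 28), (Orion, eng, 1994, Sam, 29, 28)}
σ[mname = Pat]: keep tuples satisfying mname = Pat → {(Beta, x1, 1984, Pat, 2, 22), (Beta, x1, 1984, Pat, 2, 35), (Beta, x3, 1984, Pat, 2, 22), (Beta, x3, 1984, Pat, 2, 35), (Helix, qa, 1984, Pat, 2, 24), (Orion, bio, 1984, Pat, 2, 28)}
π[year, title]: project onto (year, title) (3 duplicate(s) eliminated) → {(1984, Beta), (1984, Helix), (1984, Orion)}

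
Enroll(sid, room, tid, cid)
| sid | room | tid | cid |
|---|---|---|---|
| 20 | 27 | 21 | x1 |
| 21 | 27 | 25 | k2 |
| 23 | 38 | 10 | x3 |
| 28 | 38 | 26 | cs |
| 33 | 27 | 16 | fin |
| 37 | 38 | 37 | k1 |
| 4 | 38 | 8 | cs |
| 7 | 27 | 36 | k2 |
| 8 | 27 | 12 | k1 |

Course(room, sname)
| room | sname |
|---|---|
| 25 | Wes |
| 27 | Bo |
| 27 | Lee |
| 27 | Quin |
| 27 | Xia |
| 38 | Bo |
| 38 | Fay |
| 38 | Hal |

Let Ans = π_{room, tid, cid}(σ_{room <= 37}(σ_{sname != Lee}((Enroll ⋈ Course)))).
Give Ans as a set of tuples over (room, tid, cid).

{(27, 12, k1), (27, 16, fin), (27, 21, x1), (27, 25, k2), (27, 36, k2)}

Enroll ⋈ Course (natural join on room): {(20, 27, 21, x1, Bo), (20, 27, 21, x1, Lee), (20, 27, 21, x1, Quin), (20, 27, 21, x1, Xia), (21, 27, 25, k2, Bo), (21, 27, 25, k2, Lee), (21, 27, 25, k2, Quin), (21, 27, 25, k2, Xia), (23, 38, 10, x3, Bo), (23, 38, 10, x3, Fay), (23, 38, 10, x3, Hal), (28, 38, 26, cs, Bo), (28, 38, 26, cs, Fay), (28, 38, 26, cs, Hal), (33, 27, 16, fin, Bo), (33, 27, 16, fin, Lee), (33, 27, 16, fin, Quin), (33, 27, 16, fin, Xia), (37, 38, 37, k1, Bo), (37, 38, 37, k1, Fay), (37, 38, 37, k1, Hal), (4, 38, 8, cs, Bo), (4, 38, 8, cs, Fay), (4, 38, 8, cs, Hal), (7, 27, 36, k2, Bo), (7, 27, 36, k2, Lee), (7, 27, 36, k2, Quin), (7, 27, 36, k2, Xia), (8, 27, 12, k1, Bo), (8, 27, 12, k1, Lee), (8, 27, 12, k1, Quin), (8, 27, 12, k1, Xia)}
Selection sname != Lee: {(20, 27, 21, x1, Bo), (20, 27, 21, x1, Quin), (20, 27, 21, x1, Xia), (21, 27, 25, k2, Bo), (21, 27, 25, k2, Quin), (21, 27, 25, k2, Xia), (23, 38, 10, x3, Bo), (23, 38, 10, x3, Fay), (23, 38, 10, x3, Hal), (28, 38, 26, cs, Bo), (28, 38, 26, cs, Fay), (28, 38, 26, cs, Hal), (33, 27, 16, fin, Bo), (33, 27, 16, fin, Quin), (33, 27, 16, fin, Xia), (37, 38, 37, k1, Bo), (37, 38, 37, k1, Fay), (37, 38, 37, k1, Hal), (4, 38, 8, cs, Bo), (4, 38, 8, cs, Fay), (4, 38, 8, cs, Hal), (7, 27, 36, k2, Bo), (7, 27, 36, k2, Quin), (7, 27, 36, k2, Xia), (8, 27, 12, k1, Bo), (8, 27, 12, k1, Quin), (8, 27, 12, k1, Xia)}
Selection room <= 37: {(20, 27, 21, x1, Bo), (20, 27, 21, x1, Quin), (20, 27, 21, x1, Xia), (21, 27, 25, k2, Bo), (21, 27, 25, k2, Quin), (21, 27, 25, k2, Xia), (33, 27, 16, fin, Bo), (33, 27, 16, fin, Quin), (33, 27, 16, fin, Xia), (7, 27, 36, k2, Bo), (7, 27, 36, k2, Quin), (7, 27, 36, k2, Xia), (8, 27, 12, k1, Bo), (8, 27, 12, k1, Quin), (8, 27, 12, k1, Xia)}
π_{room, tid, cid} gives {(27, 12, k1), (27, 16, fin), (27, 21, x1), (27, 25, k2), (27, 36, k2)} (10 duplicate(s) eliminated).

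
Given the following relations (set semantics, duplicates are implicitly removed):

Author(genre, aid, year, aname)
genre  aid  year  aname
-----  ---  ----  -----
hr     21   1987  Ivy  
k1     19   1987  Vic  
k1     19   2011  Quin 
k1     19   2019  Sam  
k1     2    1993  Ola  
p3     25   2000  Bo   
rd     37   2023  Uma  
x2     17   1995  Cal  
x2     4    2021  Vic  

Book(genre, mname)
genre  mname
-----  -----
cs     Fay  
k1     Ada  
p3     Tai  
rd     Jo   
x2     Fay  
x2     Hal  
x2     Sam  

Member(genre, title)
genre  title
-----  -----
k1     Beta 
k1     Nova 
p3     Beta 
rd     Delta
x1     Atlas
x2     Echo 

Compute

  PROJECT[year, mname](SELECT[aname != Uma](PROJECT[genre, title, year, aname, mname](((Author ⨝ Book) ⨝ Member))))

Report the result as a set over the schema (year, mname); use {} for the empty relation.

Natural join on genre: {(k1, 19, 1987, Vic, Ada), (k1, 19, 2011, Quin, Ada), (k1, 19, 2019, Sam, Ada), (k1, 2, 1993, Ola, Ada), (p3, 25, 2000, Bo, Tai), (rd, 37, 2023, Uma, Jo), (x2, 17, 1995, Cal, Fay), (x2, 17, 1995, Cal, Hal), (x2, 17, 1995, Cal, Sam), (x2, 4, 2021, Vic, Fay), (x2, 4, 2021, Vic, Hal), (x2, 4, 2021, Vic, Sam)}
Natural join on genre: {(k1, 19, 1987, Vic, Ada, Beta), (k1, 19, 1987, Vic, Ada, Nova), (k1, 19, 2011, Quin, Ada, Beta), (k1, 19, 2011, Quin, Ada, Nova), (k1, 19, 2019, Sam, Ada, Beta), (k1, 19, 2019, Sam, Ada, Nova), (k1, 2, 1993, Ola, Ada, Beta), (k1, 2, 1993, Ola, Ada, Nova), (p3, 25, 2000, Bo, Tai, Beta), (rd, 37, 2023, Uma, Jo, Delta), (x2, 17, 1995, Cal, Fay, Echo), (x2, 17, 1995, Cal, Hal, Echo), (x2, 17, 1995, Cal, Sam, Echo), (x2, 4, 2021, Vic, Fay, Echo), (x2, 4, 2021, Vic, Hal, Echo), (x2, 4, 2021, Vic, Sam, Echo)}
Keep only column(s) genre, title, year, aname, mname: {(k1, Beta, 1987, Vic, Ada), (k1, Beta, 1993, Ola, Ada), (k1, Beta, 2011, Quin, Ada), (k1, Beta, 2019, Sam, Ada), (k1, Nova, 1987, Vic, Ada), (k1, Nova, 1993, Ola, Ada), (k1, Nova, 2011, Quin, Ada), (k1, Nova, 2019, Sam, Ada), (p3, Beta, 2000, Bo, Tai), (rd, Delta, 2023, Uma, Jo), (x2, Echo, 1995, Cal, Fay), (x2, Echo, 1995, Cal, Hal), (x2, Echo, 1995, Cal, Sam), (x2, Echo, 2021, Vic, Fay), (x2, Echo, 2021, Vic, Hal), (x2, Echo, 2021, Vic, Sam)}
σ[aname != Uma]: keep tuples satisfying aname != Uma → {(k1, Beta, 1987, Vic, Ada), (k1, Beta, 1993, Ola, Ada), (k1, Beta, 2011, Quin, Ada), (k1, Beta, 2019, Sam, Ada), (k1, Nova, 1987, Vic, Ada), (k1, Nova, 1993, Ola, Ada), (k1, Nova, 2011, Quin, Ada), (k1, Nova, 2019, Sam, Ada), (p3, Beta, 2000, Bo, Tai), (x2, Echo, 1995, Cal, Fay), (x2, Echo, 1995, Cal, Hal), (x2, Echo, 1995, Cal, Sam), (x2, Echo, 2021, Vic, Fay), (x2, Echo, 2021, Vic, Hal), (x2, Echo, 2021, Vic, Sam)}
Keep only column(s) year, mname (4 duplicate(s) eliminated): {(1987, Ada), (1993, Ada), (1995, Fay), (1995, Hal), (1995, Sam), (2000, Tai), (2011, Ada), (2019, Ada), (2021, Fay), (2021, Hal), (2021, Sam)}

{(1987, Ada), (1993, Ada), (1995, Fay), (1995, Hal), (1995, Sam), (2000, Tai), (2011, Ada), (2019, Ada), (2021, Fay), (2021, Hal), (2021, Sam)}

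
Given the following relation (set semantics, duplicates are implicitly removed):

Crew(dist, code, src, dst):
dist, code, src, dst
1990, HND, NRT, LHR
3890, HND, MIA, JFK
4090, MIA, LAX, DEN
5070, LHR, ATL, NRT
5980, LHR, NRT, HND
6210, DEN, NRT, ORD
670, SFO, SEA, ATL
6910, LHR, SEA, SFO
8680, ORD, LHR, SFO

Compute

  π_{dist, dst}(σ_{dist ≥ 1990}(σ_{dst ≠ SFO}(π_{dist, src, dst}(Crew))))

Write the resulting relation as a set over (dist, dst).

{(1990, LHR), (3890, JFK), (4090, DEN), (5070, NRT), (5980, HND), (6210, ORD)}

π[dist, src, dst]: project onto (dist, src, dst) → {(1990, NRT, LHR), (3890, MIA, JFK), (4090, LAX, DEN), (5070, ATL, NRT), (5980, NRT, HND), (6210, NRT, ORD), (670, SEA, ATL), (6910, SEA, SFO), (8680, LHR, SFO)}
Selection dst ≠ SFO: {(1990, NRT, LHR), (3890, MIA, JFK), (4090, LAX, DEN), (5070, ATL, NRT), (5980, NRT, HND), (6210, NRT, ORD), (670, SEA, ATL)}
Selection dist ≥ 1990: {(1990, NRT, LHR), (3890, MIA, JFK), (4090, LAX, DEN), (5070, ATL, NRT), (5980, NRT, HND), (6210, NRT, ORD)}
π[dist, dst]: project onto (dist, dst) → {(1990, LHR), (3890, JFK), (4090, DEN), (5070, NRT), (5980, HND), (6210, ORD)}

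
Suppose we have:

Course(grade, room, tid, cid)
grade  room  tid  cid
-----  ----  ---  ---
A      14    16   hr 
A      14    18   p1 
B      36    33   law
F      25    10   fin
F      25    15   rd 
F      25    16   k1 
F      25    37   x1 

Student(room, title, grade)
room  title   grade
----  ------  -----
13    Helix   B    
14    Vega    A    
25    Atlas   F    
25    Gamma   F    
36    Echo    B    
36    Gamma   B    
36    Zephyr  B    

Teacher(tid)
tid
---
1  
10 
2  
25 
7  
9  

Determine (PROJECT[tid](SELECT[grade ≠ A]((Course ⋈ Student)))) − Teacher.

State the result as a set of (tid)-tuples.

{15, 16, 33, 37}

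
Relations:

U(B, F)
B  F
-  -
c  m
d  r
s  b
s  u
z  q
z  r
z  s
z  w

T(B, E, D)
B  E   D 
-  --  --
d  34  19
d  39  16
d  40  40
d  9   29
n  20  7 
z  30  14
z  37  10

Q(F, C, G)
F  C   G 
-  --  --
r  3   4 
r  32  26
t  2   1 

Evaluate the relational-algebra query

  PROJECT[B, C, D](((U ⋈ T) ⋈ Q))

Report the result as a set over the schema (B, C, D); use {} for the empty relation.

{(d, 3, 16), (d, 3, 19), (d, 3, 29), (d, 3, 40), (d, 32, 16), (d, 32, 19), (d, 32, 29), (d, 32, 40), (z, 3, 10), (z, 3, 14), (z, 32, 10), (z, 32, 14)}

U ⋈ T (natural join on B): {(d, r, 34, 19), (d, r, 39, 16), (d, r, 40, 40), (d, r, 9, 29), (z, q, 30, 14), (z, q, 37, 10), (z, r, 30, 14), (z, r, 37, 10), (z, s, 30, 14), (z, s, 37, 10), (z, w, 30, 14), (z, w, 37, 10)}
(U ⋈ T) ⋈ Q (natural join on F): {(d, r, 34, 19, 3, 4), (d, r, 34, 19, 32, 26), (d, r, 39, 16, 3, 4), (d, r, 39, 16, 32, 26), (d, r, 40, 40, 3, 4), (d, r, 40, 40, 32, 26), (d, r, 9, 29, 3, 4), (d, r, 9, 29, 32, 26), (z, r, 30, 14, 3, 4), (z, r, 30, 14, 32, 26), (z, r, 37, 10, 3, 4), (z, r, 37, 10, 32, 26)}
Keep only column(s) B, C, D: {(d, 3, 16), (d, 3, 19), (d, 3, 29), (d, 3, 40), (d, 32, 16), (d, 32, 19), (d, 32, 29), (d, 32, 40), (z, 3, 10), (z, 3, 14), (z, 32, 10), (z, 32, 14)}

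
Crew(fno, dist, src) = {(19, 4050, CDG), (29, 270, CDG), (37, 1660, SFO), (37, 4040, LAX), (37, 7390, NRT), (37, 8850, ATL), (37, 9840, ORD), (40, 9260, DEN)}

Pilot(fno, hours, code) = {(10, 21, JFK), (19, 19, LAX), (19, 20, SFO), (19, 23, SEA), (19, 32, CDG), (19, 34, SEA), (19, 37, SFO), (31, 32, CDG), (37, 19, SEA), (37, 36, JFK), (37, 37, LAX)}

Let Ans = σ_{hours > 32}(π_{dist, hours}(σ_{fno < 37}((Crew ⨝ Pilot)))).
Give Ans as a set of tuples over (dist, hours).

{(4050, 34), (4050, 37)}

Joining Crew and Pilot on fno yields {(19, 4050, CDG, 19, LAX), (19, 4050, CDG, 20, SFO), (19, 4050, CDG, 23, SEA), (19, 4050, CDG, 32, CDG), (19, 4050, CDG, 34, SEA), (19, 4050, CDG, 37, SFO), (37, 1660, SFO, 19, SEA), (37, 1660, SFO, 36, JFK), (37, 1660, SFO, 37, LAX), (37, 4040, LAX, 19, SEA), (37, 4040, LAX, 36, JFK), (37, 4040, LAX, 37, LAX), (37, 7390, NRT, 19, SEA), (37, 7390, NRT, 36, JFK), (37, 7390, NRT, 37, LAX), (37, 8850, ATL, 19, SEA), (37, 8850, ATL, 36, JFK), (37, 8850, ATL, 37, LAX), (37, 9840, ORD, 19, SEA), (37, 9840, ORD, 36, JFK), (37, 9840, ORD, 37, LAX)}.
Filtering on fno < 37 leaves {(19, 4050, CDG, 19, LAX), (19, 4050, CDG, 20, SFO), (19, 4050, CDG, 23, SEA), (19, 4050, CDG, 32, CDG), (19, 4050, CDG, 34, SEA), (19, 4050, CDG, 37, SFO)}.
Projecting to dist, hours: {(4050, 19), (4050, 20), (4050, 23), (4050, 32), (4050, 34), (4050, 37)}
Filtering on hours > 32 leaves {(4050, 34), (4050, 37)}.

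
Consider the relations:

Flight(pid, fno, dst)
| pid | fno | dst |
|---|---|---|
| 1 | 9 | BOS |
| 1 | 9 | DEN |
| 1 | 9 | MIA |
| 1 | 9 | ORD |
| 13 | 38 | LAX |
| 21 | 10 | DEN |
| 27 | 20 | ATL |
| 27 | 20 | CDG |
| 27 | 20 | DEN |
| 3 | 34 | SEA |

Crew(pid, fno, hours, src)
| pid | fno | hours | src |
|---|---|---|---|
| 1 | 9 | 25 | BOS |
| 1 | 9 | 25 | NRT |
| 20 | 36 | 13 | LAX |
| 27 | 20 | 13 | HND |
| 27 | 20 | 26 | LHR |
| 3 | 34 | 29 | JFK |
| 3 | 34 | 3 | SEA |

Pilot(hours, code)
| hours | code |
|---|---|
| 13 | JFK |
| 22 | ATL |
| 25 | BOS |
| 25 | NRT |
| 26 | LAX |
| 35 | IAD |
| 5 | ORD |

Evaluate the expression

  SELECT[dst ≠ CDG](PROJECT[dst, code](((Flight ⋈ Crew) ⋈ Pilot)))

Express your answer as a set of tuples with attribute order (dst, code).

Natural join on pid, fno: {(1, 9, BOS, 25, BOS), (1, 9, BOS, 25, NRT), (1, 9, DEN, 25, BOS), (1, 9, DEN, 25, NRT), (1, 9, MIA, 25, BOS), (1, 9, MIA, 25, NRT), (1, 9, ORD, 25, BOS), (1, 9, ORD, 25, NRT), (27, 20, ATL, 13, HND), (27, 20, ATL, 26, LHR), (27, 20, CDG, 13, HND), (27, 20, CDG, 26, LHR), (27, 20, DEN, 13, HND), (27, 20, DEN, 26, LHR), (3, 34, SEA, 29, JFK), (3, 34, SEA, 3, SEA)}
Natural join on hours: {(1, 9, BOS, 25, BOS, BOS), (1, 9, BOS, 25, BOS, NRT), (1, 9, BOS, 25, NRT, BOS), (1, 9, BOS, 25, NRT, NRT), (1, 9, DEN, 25, BOS, BOS), (1, 9, DEN, 25, BOS, NRT), (1, 9, DEN, 25, NRT, BOS), (1, 9, DEN, 25, NRT, NRT), (1, 9, MIA, 25, BOS, BOS), (1, 9, MIA, 25, BOS, NRT), (1, 9, MIA, 25, NRT, BOS), (1, 9, MIA, 25, NRT, NRT), (1, 9, ORD, 25, BOS, BOS), (1, 9, ORD, 25, BOS, NRT), (1, 9, ORD, 25, NRT, BOS), (1, 9, ORD, 25, NRT, NRT), (27, 20, ATL, 13, HND, JFK), (27, 20, ATL, 26, LHR, LAX), (27, 20, CDG, 13, HND, JFK), (27, 20, CDG, 26, LHR, LAX), (27, 20, DEN, 13, HND, JFK), (27, 20, DEN, 26, LHR, LAX)}
Keep only column(s) dst, code (8 duplicate(s) eliminated): {(ATL, JFK), (ATL, LAX), (BOS, BOS), (BOS, NRT), (CDG, JFK), (CDG, LAX), (DEN, BOS), (DEN, JFK), (DEN, LAX), (DEN, NRT), (MIA, BOS), (MIA, NRT), (ORD, BOS), (ORD, NRT)}
σ[dst ≠ CDG]: keep tuples satisfying dst ≠ CDG → {(ATL, JFK), (ATL, LAX), (BOS, BOS), (BOS, NRT), (DEN, BOS), (DEN, JFK), (DEN, LAX), (DEN, NRT), (MIA, BOS), (MIA, NRT), (ORD, BOS), (ORD, NRT)}

{(ATL, JFK), (ATL, LAX), (BOS, BOS), (BOS, NRT), (DEN, BOS), (DEN, JFK), (DEN, LAX), (DEN, NRT), (MIA, BOS), (MIA, NRT), (ORD, BOS), (ORD, NRT)}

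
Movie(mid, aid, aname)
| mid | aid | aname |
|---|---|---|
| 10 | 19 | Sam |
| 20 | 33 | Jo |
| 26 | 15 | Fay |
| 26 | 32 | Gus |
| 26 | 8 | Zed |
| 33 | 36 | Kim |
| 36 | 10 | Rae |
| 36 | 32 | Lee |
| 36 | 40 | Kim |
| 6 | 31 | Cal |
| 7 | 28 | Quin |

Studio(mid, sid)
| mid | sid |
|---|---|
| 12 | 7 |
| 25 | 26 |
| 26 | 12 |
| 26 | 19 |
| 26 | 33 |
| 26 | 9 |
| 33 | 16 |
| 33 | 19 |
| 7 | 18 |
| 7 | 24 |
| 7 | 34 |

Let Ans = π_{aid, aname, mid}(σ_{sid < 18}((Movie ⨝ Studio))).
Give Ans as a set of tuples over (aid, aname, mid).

Joining Movie and Studio on mid yields {(26, 15, Fay, 12), (26, 15, Fay, 19), (26, 15, Fay, 33), (26, 15, Fay, 9), (26, 32, Gus, 12), (26, 32, Gus, 19), (26, 32, Gus, 33), (26, 32, Gus, 9), (26, 8, Zed, 12), (26, 8, Zed, 19), (26, 8, Zed, 33), (26, 8, Zed, 9), (33, 36, Kim, 16), (33, 36, Kim, 19), (7, 28, Quin, 18), (7, 28, Quin, 24), (7, 28, Quin, 34)}.
σ[sid < 18]: keep tuples satisfying sid < 18 → {(26, 15, Fay, 12), (26, 15, Fay, 9), (26, 32, Gus, 12), (26, 32, Gus, 9), (26, 8, Zed, 12), (26, 8, Zed, 9), (33, 36, Kim, 16)}
Keep only column(s) aid, aname, mid (3 duplicate(s) eliminated): {(15, Fay, 26), (32, Gus, 26), (36, Kim, 33), (8, Zed, 26)}

{(15, Fay, 26), (32, Gus, 26), (36, Kim, 33), (8, Zed, 26)}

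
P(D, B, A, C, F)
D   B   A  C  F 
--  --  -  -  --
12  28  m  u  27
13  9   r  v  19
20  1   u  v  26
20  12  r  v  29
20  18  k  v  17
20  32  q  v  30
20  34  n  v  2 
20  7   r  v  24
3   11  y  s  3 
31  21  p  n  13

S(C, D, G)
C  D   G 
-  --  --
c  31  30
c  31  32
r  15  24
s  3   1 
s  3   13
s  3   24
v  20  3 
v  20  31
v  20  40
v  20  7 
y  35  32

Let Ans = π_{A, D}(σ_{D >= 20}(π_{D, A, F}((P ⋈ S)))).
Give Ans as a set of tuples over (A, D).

Joining P and S on D, C yields {(20, 1, u, v, 26, 3), (20, 1, u, v, 26, 31), (20, 1, u, v, 26, 40), (20, 1, u, v, 26, 7), (20, 12, r, v, 29, 3), (20, 12, r, v, 29, 31), (20, 12, r, v, 29, 40), (20, 12, r, v, 29, 7), (20, 18, k, v, 17, 3), (20, 18, k, v, 17, 31), (20, 18, k, v, 17, 40), (20, 18, k, v, 17, 7), (20, 32, q, v, 30, 3), (20, 32, q, v, 30, 31), (20, 32, q, v, 30, 40), (20, 32, q, v, 30, 7), (20, 34, n, v, 2, 3), (20, 34, n, v, 2, 31), (20, 34, n, v, 2, 40), (20, 34, n, v, 2, 7), (20, 7, r, v, 24, 3), (20, 7, r, v, 24, 31), (20, 7, r, v, 24, 40), (20, 7, r, v, 24, 7), (3, 11, y, s, 3, 1), (3, 11, y, s, 3, 13), (3, 11, y, s, 3, 24)}.
π_{D, A, F} gives {(20, k, 17), (20, n, 2), (20, q, 30), (20, r, 24), (20, r, 29), (20, u, 26), (3, y, 3)} (20 duplicate(s) eliminated).
Filtering on D >= 20 leaves {(20, k, 17), (20, n, 2), (20, q, 30), (20, r, 24), (20, r, 29), (20, u, 26)}.
π_{A, D} gives {(k, 20), (n, 20), (q, 20), (r, 20), (u, 20)} (1 duplicate(s) eliminated).

{(k, 20), (n, 20), (q, 20), (r, 20), (u, 20)}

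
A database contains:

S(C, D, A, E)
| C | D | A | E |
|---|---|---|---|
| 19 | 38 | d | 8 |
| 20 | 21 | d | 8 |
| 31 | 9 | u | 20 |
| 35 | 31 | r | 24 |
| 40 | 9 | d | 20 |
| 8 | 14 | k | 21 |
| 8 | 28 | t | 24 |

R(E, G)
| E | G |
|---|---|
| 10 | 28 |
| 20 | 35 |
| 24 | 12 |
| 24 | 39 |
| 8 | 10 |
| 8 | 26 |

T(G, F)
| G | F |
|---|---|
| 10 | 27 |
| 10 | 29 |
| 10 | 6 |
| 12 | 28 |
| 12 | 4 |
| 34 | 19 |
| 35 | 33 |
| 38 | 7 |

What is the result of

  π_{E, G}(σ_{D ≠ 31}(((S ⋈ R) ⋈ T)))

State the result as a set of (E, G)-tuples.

{(20, 35), (24, 12), (8, 10)}

Natural join on E: {(19, 38, d, 8, 10), (19, 38, d, 8, 26), (20, 21, d, 8, 10), (20, 21, d, 8, 26), (31, 9, u, 20, 35), (35, 31, r, 24, 12), (35, 31, r, 24, 39), (40, 9, d, 20, 35), (8, 28, t, 24, 12), (8, 28, t, 24, 39)}
Natural join on G: {(19, 38, d, 8, 10, 27), (19, 38, d, 8, 10, 29), (19, 38, d, 8, 10, 6), (20, 21, d, 8, 10, 27), (20, 21, d, 8, 10, 29), (20, 21, d, 8, 10, 6), (31, 9, u, 20, 35, 33), (35, 31, r, 24, 12, 28), (35, 31, r, 24, 12, 4), (40, 9, d, 20, 35, 33), (8, 28, t, 24, 12, 28), (8, 28, t, 24, 12, 4)}
σ[D ≠ 31]: keep tuples satisfying D ≠ 31 → {(19, 38, d, 8, 10, 27), (19, 38, d, 8, 10, 29), (19, 38, d, 8, 10, 6), (20, 21, d, 8, 10, 27), (20, 21, d, 8, 10, 29), (20, 21, d, 8, 10, 6), (31, 9, u, 20, 35, 33), (40, 9, d, 20, 35, 33), (8, 28, t, 24, 12, 28), (8, 28, t, 24, 12, 4)}
π_{E, G} gives {(20, 35), (24, 12), (8, 10)} (7 duplicate(s) eliminated).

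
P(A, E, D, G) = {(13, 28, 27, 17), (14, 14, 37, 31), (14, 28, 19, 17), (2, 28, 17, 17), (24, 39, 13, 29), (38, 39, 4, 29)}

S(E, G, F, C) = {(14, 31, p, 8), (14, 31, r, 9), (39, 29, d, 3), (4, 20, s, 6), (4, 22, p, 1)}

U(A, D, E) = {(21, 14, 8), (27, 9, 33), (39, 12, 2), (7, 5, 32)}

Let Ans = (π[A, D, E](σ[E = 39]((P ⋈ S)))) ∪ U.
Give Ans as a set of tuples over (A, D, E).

{(21, 14, 8), (24, 13, 39), (27, 9, 33), (38, 4, 39), (39, 12, 2), (7, 5, 32)}

P ⋈ S (natural join on E, G): {(14, 14, 37, 31, p, 8), (14, 14, 37, 31, r, 9), (24, 39, 13, 29, d, 3), (38, 39, 4, 29, d, 3)}
σ[E = 39]: keep tuples satisfying E = 39 → {(24, 39, 13, 29, d, 3), (38, 39, 4, 29, d, 3)}
π_{A, D, E} gives {(24, 13, 39), (38, 4, 39)}.
Taking the union: {(21, 14, 8), (24, 13, 39), (27, 9, 33), (38, 4, 39), (39, 12, 2), (7, 5, 32)}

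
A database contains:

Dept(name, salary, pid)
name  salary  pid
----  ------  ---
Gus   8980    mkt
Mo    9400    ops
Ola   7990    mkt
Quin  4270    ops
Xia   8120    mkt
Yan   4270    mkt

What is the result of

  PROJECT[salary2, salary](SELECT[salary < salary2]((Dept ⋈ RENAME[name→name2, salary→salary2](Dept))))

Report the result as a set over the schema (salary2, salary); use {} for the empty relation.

ρ[name→name2, salary→salary2]: schema becomes (name2, salary2, pid); tuples unchanged.
Joining Dept and RENAME[name→name2, salary→salary2](Dept) on pid yields {(Gus, 8980, mkt, Gus, 8980), (Gus, 8980, mkt, Ola, 7990), (Gus, 8980, mkt, Xia, 8120), (Gus, 8980, mkt, Yan, 4270), (Mo, 9400, ops, Mo, 9400), (Mo, 9400, ops, Quin, 4270), (Ola, 7990, mkt, Gus, 8980), (Ola, 7990, mkt, Ola, 7990), (Ola, 7990, mkt, Xia, 8120), (Ola, 7990, mkt, Yan, 4270), (Quin, 4270, ops, Mo, 9400), (Quin, 4270, ops, Quin, 4270), (Xia, 8120, mkt, Gus, 8980), (Xia, 8120, mkt, Ola, 7990), (Xia, 8120, mkt, Xia, 8120), (Xia, 8120, mkt, Yan, 4270), (Yan, 4270, mkt, Gus, 8980), (Yan, 4270, mkt, Ola, 7990), (Yan, 4270, mkt, Xia, 8120), (Yan, 4270, mkt, Yan, 4270)}.
σ[salary < salary2]: keep tuples satisfying salary < salary2 → {(Ola, 7990, mkt, Gus, 8980), (Ola, 7990, mkt, Xia, 8120), (Quin, 4270, ops, Mo, 9400), (Xia, 8120, mkt, Gus, 8980), (Yan, 4270, mkt, Gus, 8980), (Yan, 4270, mkt, Ola, 7990), (Yan, 4270, mkt, Xia, 8120)}
Projecting to salary2, salary: {(7990, 4270), (8120, 4270), (8120, 7990), (8980, 4270), (8980, 7990), (8980, 8120), (9400, 4270)}

{(7990, 4270), (8120, 4270), (8120, 7990), (8980, 4270), (8980, 7990), (8980, 8120), (9400, 4270)}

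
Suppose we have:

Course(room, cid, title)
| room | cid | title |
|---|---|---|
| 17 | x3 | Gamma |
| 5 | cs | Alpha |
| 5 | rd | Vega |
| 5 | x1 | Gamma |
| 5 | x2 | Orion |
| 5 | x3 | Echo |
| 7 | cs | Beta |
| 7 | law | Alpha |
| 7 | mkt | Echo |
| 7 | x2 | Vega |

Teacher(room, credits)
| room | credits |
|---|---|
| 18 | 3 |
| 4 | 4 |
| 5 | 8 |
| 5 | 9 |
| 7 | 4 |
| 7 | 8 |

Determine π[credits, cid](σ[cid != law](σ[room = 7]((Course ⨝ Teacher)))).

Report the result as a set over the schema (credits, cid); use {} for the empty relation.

Natural join on room: {(5, cs, Alpha, 8), (5, cs, Alpha, 9), (5, rd, Vega, 8), (5, rd, Vega, 9), (5, x1, Gamma, 8), (5, x1, Gamma, 9), (5, x2, Orion, 8), (5, x2, Orion, 9), (5, x3, Echo, 8), (5, x3, Echo, 9), (7, cs, Beta, 4), (7, cs, Beta, 8), (7, law, Alpha, 4), (7, law, Alpha, 8), (7, mkt, Echo, 4), (7, mkt, Echo, 8), (7, x2, Vega, 4), (7, x2, Vega, 8)}
σ[room = 7]: keep tuples satisfying room = 7 → {(7, cs, Beta, 4), (7, cs, Beta, 8), (7, law, Alpha, 4), (7, law, Alpha, 8), (7, mkt, Echo, 4), (7, mkt, Echo, 8), (7, x2, Vega, 4), (7, x2, Vega, 8)}
σ[cid != law]: keep tuples satisfying cid != law → {(7, cs, Beta, 4), (7, cs, Beta, 8), (7, mkt, Echo, 4), (7, mkt, Echo, 8), (7, x2, Vega, 4), (7, x2, Vega, 8)}
π[credits, cid]: project onto (credits, cid) → {(4, cs), (4, mkt), (4, x2), (8, cs), (8, mkt), (8, x2)}

{(4, cs), (4, mkt), (4, x2), (8, cs), (8, mkt), (8, x2)}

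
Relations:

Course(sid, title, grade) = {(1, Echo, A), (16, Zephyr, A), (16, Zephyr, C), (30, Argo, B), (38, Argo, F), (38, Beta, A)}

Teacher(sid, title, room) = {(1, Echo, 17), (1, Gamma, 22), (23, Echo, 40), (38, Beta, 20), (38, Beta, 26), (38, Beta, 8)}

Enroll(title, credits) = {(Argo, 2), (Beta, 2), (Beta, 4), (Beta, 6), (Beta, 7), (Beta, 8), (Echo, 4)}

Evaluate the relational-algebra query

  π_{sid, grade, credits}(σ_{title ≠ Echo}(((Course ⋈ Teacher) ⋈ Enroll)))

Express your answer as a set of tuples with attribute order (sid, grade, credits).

Natural join on sid, title: {(1, Echo, A, 17), (38, Beta, A, 20), (38, Beta, A, 26), (38, Beta, A, 8)}
Natural join on title: {(1, Echo, A, 17, 4), (38, Beta, A, 20, 2), (38, Beta, A, 20, 4), (38, Beta, A, 20, 6), (38, Beta, A, 20, 7), (38, Beta, A, 20, 8), (38, Beta, A, 26, 2), (38, Beta, A, 26, 4), (38, Beta, A, 26, 6), (38, Beta, A, 26, 7), (38, Beta, A, 26, 8), (38, Beta, A, 8, 2), (38, Beta, A, 8, 4), (38, Beta, A, 8, 6), (38, Beta, A, 8, 7), (38, Beta, A, 8, 8)}
Filtering on title ≠ Echo leaves {(38, Beta, A, 20, 2), (38, Beta, A, 20, 4), (38, Beta, A, 20, 6), (38, Beta, A, 20, 7), (38, Beta, A, 20, 8), (38, Beta, A, 26, 2), (38, Beta, A, 26, 4), (38, Beta, A, 26, 6), (38, Beta, A, 26, 7), (38, Beta, A, 26, 8), (38, Beta, A, 8, 2), (38, Beta, A, 8, 4), (38, Beta, A, 8, 6), (38, Beta, A, 8, 7), (38, Beta, A, 8, 8)}.
π[sid, grade, credits]: project onto (sid, grade, credits) (10 duplicate(s) eliminated) → {(38, A, 2), (38, A, 4), (38, A, 6), (38, A, 7), (38, A, 8)}

{(38, A, 2), (38, A, 4), (38, A, 6), (38, A, 7), (38, A, 8)}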